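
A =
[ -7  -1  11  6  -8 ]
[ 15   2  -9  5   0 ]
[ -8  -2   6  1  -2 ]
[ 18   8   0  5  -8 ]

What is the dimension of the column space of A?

4

Row reduce to echelon form.
R2 ← R2 + (15/7)·R1: [0, -1/7, 102/7, 125/7, -120/7]
R3 ← R3 − (8/7)·R1: [0, -6/7, -46/7, -41/7, 50/7]
R4 ← R4 + (18/7)·R1: [0, 38/7, 198/7, 143/7, -200/7]
R3 ← R3 − (6)·R2: [0, 0, -94, -113, 110]
R4 ← R4 + (38)·R2: [0, 0, 582, 699, -680]
R4 ← R4 + (291/47)·R3: [0, 0, 0, -30/47, 50/47]
Echelon form has 4 nonzero rows, so rank(A) = 4.
The column space has dimension equal to the rank: 4.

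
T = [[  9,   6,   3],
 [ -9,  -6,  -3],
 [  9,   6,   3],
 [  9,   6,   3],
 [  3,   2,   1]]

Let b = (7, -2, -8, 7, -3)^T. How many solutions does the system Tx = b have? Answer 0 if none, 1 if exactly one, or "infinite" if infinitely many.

Row reduce the augmented matrix [T | b].
R2 ← R2 + R1: [0, 0, 0, 5]
R3 ← R3 − R1: [0, 0, 0, -15]
R4 ← R4 − R1: [0, 0, 0, 0]
R5 ← R5 − (1/3)·R1: [0, 0, 0, -16/3]
R3 ← R3 + (3)·R2: [0, 0, 0, 0]
R5 ← R5 + (16/15)·R2: [0, 0, 0, 0]
The echelon form has 2 nonzero rows; the last pivot sits in the augmented column, so rank(T) = 1 but rank([T|b]) = 2.
Since the ranks differ, the system is inconsistent.
It has no solutions.

0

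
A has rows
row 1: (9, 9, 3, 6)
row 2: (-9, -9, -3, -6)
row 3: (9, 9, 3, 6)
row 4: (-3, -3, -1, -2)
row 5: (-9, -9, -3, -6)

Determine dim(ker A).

Row reduce to echelon form.
R2 ← R2 + R1: [0, 0, 0, 0]
R3 ← R3 − R1: [0, 0, 0, 0]
R4 ← R4 + (1/3)·R1: [0, 0, 0, 0]
R5 ← R5 + R1: [0, 0, 0, 0]
1 nonzero row, so rank(A) = 1.
A has 4 columns; by rank–nullity, nullity = 4 − 1 = 3.

3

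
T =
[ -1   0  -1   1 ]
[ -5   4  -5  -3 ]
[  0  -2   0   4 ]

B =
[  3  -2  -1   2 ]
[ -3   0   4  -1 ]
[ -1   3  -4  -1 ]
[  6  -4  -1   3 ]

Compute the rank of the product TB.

2

First compute TB:
[[  4,  -5,   4,   2],
 [-40,   7,  44, -18],
 [ 30, -16, -12,  14]]
Now row reduce the product.
R2 ← R2 + (10)·R1: [0, -43, 84, 2]
R3 ← R3 − (15/2)·R1: [0, 43/2, -42, -1]
R3 ← R3 + (1/2)·R2: [0, 0, 0, 0]
2 nonzero rows, so rank(TB) = 2.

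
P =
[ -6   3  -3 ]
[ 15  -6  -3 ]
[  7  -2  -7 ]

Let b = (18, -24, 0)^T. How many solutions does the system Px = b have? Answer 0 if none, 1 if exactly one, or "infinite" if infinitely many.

Row reduce the augmented matrix [P | b].
R2 ← R2 + (5/2)·R1: [0, 3/2, -21/2, 21]
R3 ← R3 + (7/6)·R1: [0, 3/2, -21/2, 21]
R3 ← R3 − R2: [0, 0, 0, 0]
The echelon form has 2 nonzero rows, and every pivot lies in the first 3 columns, so rank(P) = rank([P|b]) = 2.
The system is consistent.
rank = 2 < 3 unknowns, so there are infinitely many solutions.

infinite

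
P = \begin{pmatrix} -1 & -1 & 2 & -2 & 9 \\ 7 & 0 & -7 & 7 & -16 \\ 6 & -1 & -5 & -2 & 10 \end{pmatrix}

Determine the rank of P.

3

Row reduce to echelon form.
R2 ← R2 + (7)·R1: [0, -7, 7, -7, 47]
R3 ← R3 + (6)·R1: [0, -7, 7, -14, 64]
R3 ← R3 − R2: [0, 0, 0, -7, 17]
Echelon form has 3 nonzero rows, so rank(P) = 3.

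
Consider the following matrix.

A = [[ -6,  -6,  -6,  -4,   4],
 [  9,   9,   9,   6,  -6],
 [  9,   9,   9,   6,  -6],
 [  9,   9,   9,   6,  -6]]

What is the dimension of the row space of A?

1

Row reduce to echelon form.
R2 ← R2 + (3/2)·R1: [0, 0, 0, 0, 0]
R3 ← R3 + (3/2)·R1: [0, 0, 0, 0, 0]
R4 ← R4 + (3/2)·R1: [0, 0, 0, 0, 0]
Echelon form has 1 nonzero row, so rank(A) = 1.
The row space has dimension equal to the rank: 1.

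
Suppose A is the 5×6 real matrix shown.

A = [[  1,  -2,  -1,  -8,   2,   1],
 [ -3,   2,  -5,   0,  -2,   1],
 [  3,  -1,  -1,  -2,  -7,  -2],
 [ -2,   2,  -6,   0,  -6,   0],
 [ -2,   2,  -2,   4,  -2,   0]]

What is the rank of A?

3

Row reduce to echelon form.
R2 ← R2 + (3)·R1: [0, -4, -8, -24, 4, 4]
R3 ← R3 − (3)·R1: [0, 5, 2, 22, -13, -5]
R4 ← R4 + (2)·R1: [0, -2, -8, -16, -2, 2]
R5 ← R5 + (2)·R1: [0, -2, -4, -12, 2, 2]
R3 ← R3 + (5/4)·R2: [0, 0, -8, -8, -8, 0]
R4 ← R4 − (1/2)·R2: [0, 0, -4, -4, -4, 0]
R5 ← R5 − (1/2)·R2: [0, 0, 0, 0, 0, 0]
R4 ← R4 − (1/2)·R3: [0, 0, 0, 0, 0, 0]
Echelon form has 3 nonzero rows, so rank(A) = 3.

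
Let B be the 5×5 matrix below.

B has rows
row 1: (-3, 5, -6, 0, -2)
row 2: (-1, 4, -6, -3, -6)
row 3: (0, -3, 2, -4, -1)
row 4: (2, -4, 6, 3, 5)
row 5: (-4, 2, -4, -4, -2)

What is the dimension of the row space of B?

3

Row reduce to echelon form.
R2 ← R2 − (1/3)·R1: [0, 7/3, -4, -3, -16/3]
R4 ← R4 + (2/3)·R1: [0, -2/3, 2, 3, 11/3]
R5 ← R5 − (4/3)·R1: [0, -14/3, 4, -4, 2/3]
R3 ← R3 + (9/7)·R2: [0, 0, -22/7, -55/7, -55/7]
R4 ← R4 + (2/7)·R2: [0, 0, 6/7, 15/7, 15/7]
R5 ← R5 + (2)·R2: [0, 0, -4, -10, -10]
R4 ← R4 + (3/11)·R3: [0, 0, 0, 0, 0]
R5 ← R5 − (14/11)·R3: [0, 0, 0, 0, 0]
Echelon form has 3 nonzero rows, so rank(B) = 3.
The row space has dimension equal to the rank: 3.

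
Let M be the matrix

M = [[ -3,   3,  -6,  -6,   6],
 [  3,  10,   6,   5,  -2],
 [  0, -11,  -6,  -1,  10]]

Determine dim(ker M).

Row reduce to echelon form.
R2 ← R2 + R1: [0, 13, 0, -1, 4]
R3 ← R3 + (11/13)·R2: [0, 0, -6, -24/13, 174/13]
3 nonzero rows, so rank(M) = 3.
M has 5 columns; by rank–nullity, nullity = 5 − 3 = 2.

2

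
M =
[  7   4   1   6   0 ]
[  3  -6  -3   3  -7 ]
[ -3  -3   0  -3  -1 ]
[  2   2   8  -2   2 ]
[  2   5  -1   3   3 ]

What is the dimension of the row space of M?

Row reduce to echelon form.
R2 ← R2 − (3/7)·R1: [0, -54/7, -24/7, 3/7, -7]
R3 ← R3 + (3/7)·R1: [0, -9/7, 3/7, -3/7, -1]
R4 ← R4 − (2/7)·R1: [0, 6/7, 54/7, -26/7, 2]
R5 ← R5 − (2/7)·R1: [0, 27/7, -9/7, 9/7, 3]
R3 ← R3 − (1/6)·R2: [0, 0, 1, -1/2, 1/6]
R4 ← R4 + (1/9)·R2: [0, 0, 22/3, -11/3, 11/9]
R5 ← R5 + (1/2)·R2: [0, 0, -3, 3/2, -1/2]
R4 ← R4 − (22/3)·R3: [0, 0, 0, 0, 0]
R5 ← R5 + (3)·R3: [0, 0, 0, 0, 0]
Echelon form has 3 nonzero rows, so rank(M) = 3.
The row space has dimension equal to the rank: 3.

3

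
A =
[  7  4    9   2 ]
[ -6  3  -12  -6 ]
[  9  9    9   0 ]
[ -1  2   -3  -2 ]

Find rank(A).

2

Row reduce to echelon form.
R2 ← R2 + (6/7)·R1: [0, 45/7, -30/7, -30/7]
R3 ← R3 − (9/7)·R1: [0, 27/7, -18/7, -18/7]
R4 ← R4 + (1/7)·R1: [0, 18/7, -12/7, -12/7]
R3 ← R3 − (3/5)·R2: [0, 0, 0, 0]
R4 ← R4 − (2/5)·R2: [0, 0, 0, 0]
Echelon form has 2 nonzero rows, so rank(A) = 2.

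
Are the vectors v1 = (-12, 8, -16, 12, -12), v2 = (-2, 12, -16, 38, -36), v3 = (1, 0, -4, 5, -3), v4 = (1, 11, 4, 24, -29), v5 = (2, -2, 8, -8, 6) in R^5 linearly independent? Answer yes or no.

Form the matrix with these vectors as rows and row reduce.
R2 ← R2 − (1/6)·R1: [0, 32/3, -40/3, 36, -34]
R3 ← R3 + (1/12)·R1: [0, 2/3, -16/3, 6, -4]
R4 ← R4 + (1/12)·R1: [0, 35/3, 8/3, 25, -30]
R5 ← R5 + (1/6)·R1: [0, -2/3, 16/3, -6, 4]
R3 ← R3 − (1/16)·R2: [0, 0, -9/2, 15/4, -15/8]
R4 ← R4 − (35/32)·R2: [0, 0, 69/4, -115/8, 115/16]
R5 ← R5 + (1/16)·R2: [0, 0, 9/2, -15/4, 15/8]
R4 ← R4 + (23/6)·R3: [0, 0, 0, 0, 0]
R5 ← R5 + R3: [0, 0, 0, 0, 0]
3 nonzero rows, so the 5 vectors span a space of dimension 3.
Since 3 < 5, the vectors are linearly dependent.

no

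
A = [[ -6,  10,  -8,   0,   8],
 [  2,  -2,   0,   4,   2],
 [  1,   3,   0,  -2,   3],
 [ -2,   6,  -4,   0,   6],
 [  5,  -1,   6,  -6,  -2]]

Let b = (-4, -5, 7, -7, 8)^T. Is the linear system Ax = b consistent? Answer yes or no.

no

Row reduce the augmented matrix [A | b].
R2 ← R2 + (1/3)·R1: [0, 4/3, -8/3, 4, 14/3, -19/3]
R3 ← R3 + (1/6)·R1: [0, 14/3, -4/3, -2, 13/3, 19/3]
R4 ← R4 − (1/3)·R1: [0, 8/3, -4/3, 0, 10/3, -17/3]
R5 ← R5 + (5/6)·R1: [0, 22/3, -2/3, -6, 14/3, 14/3]
R3 ← R3 − (7/2)·R2: [0, 0, 8, -16, -12, 57/2]
R4 ← R4 − (2)·R2: [0, 0, 4, -8, -6, 7]
R5 ← R5 − (11/2)·R2: [0, 0, 14, -28, -21, 79/2]
R4 ← R4 − (1/2)·R3: [0, 0, 0, 0, 0, -29/4]
R5 ← R5 − (7/4)·R3: [0, 0, 0, 0, 0, -83/8]
R5 ← R5 − (83/58)·R4: [0, 0, 0, 0, 0, 0]
The echelon form has 4 nonzero rows; the last pivot sits in the augmented column, so rank(A) = 3 but rank([A|b]) = 4.
Since the ranks differ, the system is inconsistent.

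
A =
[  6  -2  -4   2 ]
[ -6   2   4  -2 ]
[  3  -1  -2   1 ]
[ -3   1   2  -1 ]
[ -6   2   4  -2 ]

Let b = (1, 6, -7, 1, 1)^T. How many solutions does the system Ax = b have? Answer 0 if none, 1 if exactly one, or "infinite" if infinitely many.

Row reduce the augmented matrix [A | b].
R2 ← R2 + R1: [0, 0, 0, 0, 7]
R3 ← R3 − (1/2)·R1: [0, 0, 0, 0, -15/2]
R4 ← R4 + (1/2)·R1: [0, 0, 0, 0, 3/2]
R5 ← R5 + R1: [0, 0, 0, 0, 2]
R3 ← R3 + (15/14)·R2: [0, 0, 0, 0, 0]
R4 ← R4 − (3/14)·R2: [0, 0, 0, 0, 0]
R5 ← R5 − (2/7)·R2: [0, 0, 0, 0, 0]
The echelon form has 2 nonzero rows; the last pivot sits in the augmented column, so rank(A) = 1 but rank([A|b]) = 2.
Since the ranks differ, the system is inconsistent.
It has no solutions.

0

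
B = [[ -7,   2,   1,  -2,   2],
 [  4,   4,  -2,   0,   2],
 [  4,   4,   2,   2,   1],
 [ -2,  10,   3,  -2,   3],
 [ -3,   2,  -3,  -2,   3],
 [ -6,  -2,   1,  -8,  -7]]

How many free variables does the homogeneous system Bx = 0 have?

Row reduce to echelon form.
R2 ← R2 + (4/7)·R1: [0, 36/7, -10/7, -8/7, 22/7]
R3 ← R3 + (4/7)·R1: [0, 36/7, 18/7, 6/7, 15/7]
R4 ← R4 − (2/7)·R1: [0, 66/7, 19/7, -10/7, 17/7]
R5 ← R5 − (3/7)·R1: [0, 8/7, -24/7, -8/7, 15/7]
R6 ← R6 − (6/7)·R1: [0, -26/7, 1/7, -44/7, -61/7]
R3 ← R3 − R2: [0, 0, 4, 2, -1]
R4 ← R4 − (11/6)·R2: [0, 0, 16/3, 2/3, -10/3]
R5 ← R5 − (2/9)·R2: [0, 0, -28/9, -8/9, 13/9]
R6 ← R6 + (13/18)·R2: [0, 0, -8/9, -64/9, -58/9]
R4 ← R4 − (4/3)·R3: [0, 0, 0, -2, -2]
R5 ← R5 + (7/9)·R3: [0, 0, 0, 2/3, 2/3]
R6 ← R6 + (2/9)·R3: [0, 0, 0, -20/3, -20/3]
R5 ← R5 + (1/3)·R4: [0, 0, 0, 0, 0]
R6 ← R6 − (10/3)·R4: [0, 0, 0, 0, 0]
4 nonzero rows, so rank(B) = 4.
B has 5 columns; by rank–nullity, nullity = 5 − 4 = 1.

1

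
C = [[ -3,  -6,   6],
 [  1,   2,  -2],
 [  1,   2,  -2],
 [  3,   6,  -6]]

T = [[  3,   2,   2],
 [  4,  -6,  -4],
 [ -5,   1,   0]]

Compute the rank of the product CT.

First compute CT:
[[-63,  36,  18],
 [ 21, -12,  -6],
 [ 21, -12,  -6],
 [ 63, -36, -18]]
Now row reduce the product.
R2 ← R2 + (1/3)·R1: [0, 0, 0]
R3 ← R3 + (1/3)·R1: [0, 0, 0]
R4 ← R4 + R1: [0, 0, 0]
1 nonzero row, so rank(CT) = 1.

1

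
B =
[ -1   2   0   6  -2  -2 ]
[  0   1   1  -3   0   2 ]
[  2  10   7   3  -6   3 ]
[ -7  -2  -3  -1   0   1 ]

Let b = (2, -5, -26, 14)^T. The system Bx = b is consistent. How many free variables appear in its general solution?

2

Row reduce the augmented matrix [B | b].
R3 ← R3 + (2)·R1: [0, 14, 7, 15, -10, -1, -22]
R4 ← R4 − (7)·R1: [0, -16, -3, -43, 14, 15, 0]
R3 ← R3 − (14)·R2: [0, 0, -7, 57, -10, -29, 48]
R4 ← R4 + (16)·R2: [0, 0, 13, -91, 14, 47, -80]
R4 ← R4 + (13/7)·R3: [0, 0, 0, 104/7, -32/7, -48/7, 64/7]
The echelon form has 4 nonzero rows, and every pivot lies in the first 6 columns, so rank(B) = rank([B|b]) = 4.
The system is consistent.
Free variables = (unknowns) − (rank) = 6 − 4 = 2.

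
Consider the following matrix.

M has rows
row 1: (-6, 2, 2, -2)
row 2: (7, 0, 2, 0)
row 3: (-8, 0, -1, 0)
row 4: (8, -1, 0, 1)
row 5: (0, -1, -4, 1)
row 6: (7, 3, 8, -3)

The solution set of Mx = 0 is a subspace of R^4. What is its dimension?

1

Row reduce to echelon form.
R2 ← R2 + (7/6)·R1: [0, 7/3, 13/3, -7/3]
R3 ← R3 − (4/3)·R1: [0, -8/3, -11/3, 8/3]
R4 ← R4 + (4/3)·R1: [0, 5/3, 8/3, -5/3]
R6 ← R6 + (7/6)·R1: [0, 16/3, 31/3, -16/3]
R3 ← R3 + (8/7)·R2: [0, 0, 9/7, 0]
R4 ← R4 − (5/7)·R2: [0, 0, -3/7, 0]
R5 ← R5 + (3/7)·R2: [0, 0, -15/7, 0]
R6 ← R6 − (16/7)·R2: [0, 0, 3/7, 0]
R4 ← R4 + (1/3)·R3: [0, 0, 0, 0]
R5 ← R5 + (5/3)·R3: [0, 0, 0, 0]
R6 ← R6 − (1/3)·R3: [0, 0, 0, 0]
3 nonzero rows, so rank(M) = 3.
M has 4 columns; by rank–nullity, nullity = 4 − 3 = 1.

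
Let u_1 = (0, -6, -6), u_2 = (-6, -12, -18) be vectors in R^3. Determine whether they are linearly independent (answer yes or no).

Form the matrix with these vectors as rows and row reduce.
Swap R1 ↔ R2
2 nonzero rows, so the 2 vectors span a space of dimension 2.
Since 2 = 2, the vectors are linearly independent.

yes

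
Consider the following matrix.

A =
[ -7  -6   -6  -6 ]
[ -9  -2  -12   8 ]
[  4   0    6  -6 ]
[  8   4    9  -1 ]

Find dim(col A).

2

Row reduce to echelon form.
R2 ← R2 − (9/7)·R1: [0, 40/7, -30/7, 110/7]
R3 ← R3 + (4/7)·R1: [0, -24/7, 18/7, -66/7]
R4 ← R4 + (8/7)·R1: [0, -20/7, 15/7, -55/7]
R3 ← R3 + (3/5)·R2: [0, 0, 0, 0]
R4 ← R4 + (1/2)·R2: [0, 0, 0, 0]
Echelon form has 2 nonzero rows, so rank(A) = 2.
The column space has dimension equal to the rank: 2.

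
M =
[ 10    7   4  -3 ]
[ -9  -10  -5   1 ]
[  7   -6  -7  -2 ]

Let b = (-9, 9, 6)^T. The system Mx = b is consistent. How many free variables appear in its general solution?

1

Row reduce the augmented matrix [M | b].
R2 ← R2 + (9/10)·R1: [0, -37/10, -7/5, -17/10, 9/10]
R3 ← R3 − (7/10)·R1: [0, -109/10, -49/5, 1/10, 123/10]
R3 ← R3 − (109/37)·R2: [0, 0, -210/37, 189/37, 357/37]
The echelon form has 3 nonzero rows, and every pivot lies in the first 4 columns, so rank(M) = rank([M|b]) = 3.
The system is consistent.
Free variables = (unknowns) − (rank) = 4 − 3 = 1.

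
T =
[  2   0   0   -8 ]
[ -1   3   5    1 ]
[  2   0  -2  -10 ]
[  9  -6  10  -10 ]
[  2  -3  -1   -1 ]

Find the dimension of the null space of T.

1

Row reduce to echelon form.
R2 ← R2 + (1/2)·R1: [0, 3, 5, -3]
R3 ← R3 − R1: [0, 0, -2, -2]
R4 ← R4 − (9/2)·R1: [0, -6, 10, 26]
R5 ← R5 − R1: [0, -3, -1, 7]
R4 ← R4 + (2)·R2: [0, 0, 20, 20]
R5 ← R5 + R2: [0, 0, 4, 4]
R4 ← R4 + (10)·R3: [0, 0, 0, 0]
R5 ← R5 + (2)·R3: [0, 0, 0, 0]
3 nonzero rows, so rank(T) = 3.
T has 4 columns; by rank–nullity, nullity = 4 − 3 = 1.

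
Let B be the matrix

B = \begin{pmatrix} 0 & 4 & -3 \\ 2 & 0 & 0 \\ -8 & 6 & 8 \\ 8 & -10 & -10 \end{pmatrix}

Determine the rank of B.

Row reduce to echelon form.
Swap R1 ↔ R2
R3 ← R3 + (4)·R1: [0, 6, 8]
R4 ← R4 − (4)·R1: [0, -10, -10]
R3 ← R3 − (3/2)·R2: [0, 0, 25/2]
R4 ← R4 + (5/2)·R2: [0, 0, -35/2]
R4 ← R4 + (7/5)·R3: [0, 0, 0]
Echelon form has 3 nonzero rows, so rank(B) = 3.

3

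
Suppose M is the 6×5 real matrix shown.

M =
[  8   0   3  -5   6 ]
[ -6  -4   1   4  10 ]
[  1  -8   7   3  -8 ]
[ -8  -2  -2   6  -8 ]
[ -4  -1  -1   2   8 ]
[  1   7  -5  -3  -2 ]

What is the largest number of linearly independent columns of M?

Row reduce to echelon form.
R2 ← R2 + (3/4)·R1: [0, -4, 13/4, 1/4, 29/2]
R3 ← R3 − (1/8)·R1: [0, -8, 53/8, 29/8, -35/4]
R4 ← R4 + R1: [0, -2, 1, 1, -2]
R5 ← R5 + (1/2)·R1: [0, -1, 1/2, -1/2, 11]
R6 ← R6 − (1/8)·R1: [0, 7, -43/8, -19/8, -11/4]
R3 ← R3 − (2)·R2: [0, 0, 1/8, 25/8, -151/4]
R4 ← R4 − (1/2)·R2: [0, 0, -5/8, 7/8, -37/4]
R5 ← R5 − (1/4)·R2: [0, 0, -5/16, -9/16, 59/8]
R6 ← R6 + (7/4)·R2: [0, 0, 5/16, -31/16, 181/8]
R4 ← R4 + (5)·R3: [0, 0, 0, 33/2, -198]
R5 ← R5 + (5/2)·R3: [0, 0, 0, 29/4, -87]
R6 ← R6 − (5/2)·R3: [0, 0, 0, -39/4, 117]
R5 ← R5 − (29/66)·R4: [0, 0, 0, 0, 0]
R6 ← R6 + (13/22)·R4: [0, 0, 0, 0, 0]
Echelon form has 4 nonzero rows, so rank(M) = 4.
The rank gives the maximum number of linearly independent columns: 4.

4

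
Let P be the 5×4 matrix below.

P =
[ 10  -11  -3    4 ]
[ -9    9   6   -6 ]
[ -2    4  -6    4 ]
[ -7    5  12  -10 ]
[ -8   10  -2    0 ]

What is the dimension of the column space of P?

Row reduce to echelon form.
R2 ← R2 + (9/10)·R1: [0, -9/10, 33/10, -12/5]
R3 ← R3 + (1/5)·R1: [0, 9/5, -33/5, 24/5]
R4 ← R4 + (7/10)·R1: [0, -27/10, 99/10, -36/5]
R5 ← R5 + (4/5)·R1: [0, 6/5, -22/5, 16/5]
R3 ← R3 + (2)·R2: [0, 0, 0, 0]
R4 ← R4 − (3)·R2: [0, 0, 0, 0]
R5 ← R5 + (4/3)·R2: [0, 0, 0, 0]
Echelon form has 2 nonzero rows, so rank(P) = 2.
The column space has dimension equal to the rank: 2.

2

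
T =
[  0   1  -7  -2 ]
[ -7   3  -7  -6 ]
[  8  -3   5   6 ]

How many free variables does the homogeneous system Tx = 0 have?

2

Row reduce to echelon form.
Swap R1 ↔ R2
R3 ← R3 + (8/7)·R1: [0, 3/7, -3, -6/7]
R3 ← R3 − (3/7)·R2: [0, 0, 0, 0]
2 nonzero rows, so rank(T) = 2.
T has 4 columns; by rank–nullity, nullity = 4 − 2 = 2.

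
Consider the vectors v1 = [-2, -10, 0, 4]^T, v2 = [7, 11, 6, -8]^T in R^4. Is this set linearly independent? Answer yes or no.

Form the matrix with these vectors as rows and row reduce.
R2 ← R2 + (7/2)·R1: [0, -24, 6, 6]
2 nonzero rows, so the 2 vectors span a space of dimension 2.
Since 2 = 2, the vectors are linearly independent.

yes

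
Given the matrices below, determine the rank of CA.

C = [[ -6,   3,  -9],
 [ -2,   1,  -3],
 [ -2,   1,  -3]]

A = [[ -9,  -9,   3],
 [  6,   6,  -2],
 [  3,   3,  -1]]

1

First compute CA:
[[ 45,  45, -15],
 [ 15,  15,  -5],
 [ 15,  15,  -5]]
Now row reduce the product.
R2 ← R2 − (1/3)·R1: [0, 0, 0]
R3 ← R3 − (1/3)·R1: [0, 0, 0]
1 nonzero row, so rank(CA) = 1.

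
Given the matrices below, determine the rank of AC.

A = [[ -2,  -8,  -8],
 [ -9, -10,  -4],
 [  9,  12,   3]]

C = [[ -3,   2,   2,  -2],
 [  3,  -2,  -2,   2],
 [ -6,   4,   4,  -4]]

1

First compute AC:
[[ 30, -20, -20,  20],
 [ 21, -14, -14,  14],
 [ -9,   6,   6,  -6]]
Now row reduce the product.
R2 ← R2 − (7/10)·R1: [0, 0, 0, 0]
R3 ← R3 + (3/10)·R1: [0, 0, 0, 0]
1 nonzero row, so rank(AC) = 1.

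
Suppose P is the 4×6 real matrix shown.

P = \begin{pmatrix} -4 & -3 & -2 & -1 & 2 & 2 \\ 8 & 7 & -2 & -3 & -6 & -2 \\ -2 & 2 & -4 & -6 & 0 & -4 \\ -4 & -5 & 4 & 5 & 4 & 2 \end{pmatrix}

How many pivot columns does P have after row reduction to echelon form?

3

Row reduce to echelon form.
R2 ← R2 + (2)·R1: [0, 1, -6, -5, -2, 2]
R3 ← R3 − (1/2)·R1: [0, 7/2, -3, -11/2, -1, -5]
R4 ← R4 − R1: [0, -2, 6, 6, 2, 0]
R3 ← R3 − (7/2)·R2: [0, 0, 18, 12, 6, -12]
R4 ← R4 + (2)·R2: [0, 0, -6, -4, -2, 4]
R4 ← R4 + (1/3)·R3: [0, 0, 0, 0, 0, 0]
Echelon form has 3 nonzero rows, so rank(P) = 3.
Each nonzero row contributes one pivot column: 3 pivot columns.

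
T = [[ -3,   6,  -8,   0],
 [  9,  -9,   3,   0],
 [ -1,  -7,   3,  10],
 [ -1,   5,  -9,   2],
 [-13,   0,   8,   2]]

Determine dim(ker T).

0

Row reduce to echelon form.
R2 ← R2 + (3)·R1: [0, 9, -21, 0]
R3 ← R3 − (1/3)·R1: [0, -9, 17/3, 10]
R4 ← R4 − (1/3)·R1: [0, 3, -19/3, 2]
R5 ← R5 − (13/3)·R1: [0, -26, 128/3, 2]
R3 ← R3 + R2: [0, 0, -46/3, 10]
R4 ← R4 − (1/3)·R2: [0, 0, 2/3, 2]
R5 ← R5 + (26/9)·R2: [0, 0, -18, 2]
R4 ← R4 + (1/23)·R3: [0, 0, 0, 56/23]
R5 ← R5 − (27/23)·R3: [0, 0, 0, -224/23]
R5 ← R5 + (4)·R4: [0, 0, 0, 0]
4 nonzero rows, so rank(T) = 4.
T has 4 columns; by rank–nullity, nullity = 4 − 4 = 0.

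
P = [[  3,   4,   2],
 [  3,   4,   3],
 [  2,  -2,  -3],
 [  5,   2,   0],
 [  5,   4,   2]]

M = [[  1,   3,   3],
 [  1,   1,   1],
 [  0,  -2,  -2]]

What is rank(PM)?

2

First compute PM:
[[  7,   9,   9],
 [  7,   7,   7],
 [  0,  10,  10],
 [  7,  17,  17],
 [  9,  15,  15]]
Now row reduce the product.
R2 ← R2 − R1: [0, -2, -2]
R4 ← R4 − R1: [0, 8, 8]
R5 ← R5 − (9/7)·R1: [0, 24/7, 24/7]
R3 ← R3 + (5)·R2: [0, 0, 0]
R4 ← R4 + (4)·R2: [0, 0, 0]
R5 ← R5 + (12/7)·R2: [0, 0, 0]
2 nonzero rows, so rank(PM) = 2.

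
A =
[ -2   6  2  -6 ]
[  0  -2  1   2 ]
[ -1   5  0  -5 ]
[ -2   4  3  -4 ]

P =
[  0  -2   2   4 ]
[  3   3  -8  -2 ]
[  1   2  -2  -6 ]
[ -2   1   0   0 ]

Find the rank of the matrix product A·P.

2

First compute AP:
[[ 32,  20, -56, -32],
 [ -9,  -2,  14,  -2],
 [ 25,  12, -42, -14],
 [ 23,  18, -42, -34]]
Now row reduce the product.
R2 ← R2 + (9/32)·R1: [0, 29/8, -7/4, -11]
R3 ← R3 − (25/32)·R1: [0, -29/8, 7/4, 11]
R4 ← R4 − (23/32)·R1: [0, 29/8, -7/4, -11]
R3 ← R3 + R2: [0, 0, 0, 0]
R4 ← R4 − R2: [0, 0, 0, 0]
2 nonzero rows, so rank(AP) = 2.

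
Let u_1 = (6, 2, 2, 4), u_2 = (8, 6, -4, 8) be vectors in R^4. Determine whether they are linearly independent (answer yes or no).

yes

Form the matrix with these vectors as rows and row reduce.
R2 ← R2 − (4/3)·R1: [0, 10/3, -20/3, 8/3]
2 nonzero rows, so the 2 vectors span a space of dimension 2.
Since 2 = 2, the vectors are linearly independent.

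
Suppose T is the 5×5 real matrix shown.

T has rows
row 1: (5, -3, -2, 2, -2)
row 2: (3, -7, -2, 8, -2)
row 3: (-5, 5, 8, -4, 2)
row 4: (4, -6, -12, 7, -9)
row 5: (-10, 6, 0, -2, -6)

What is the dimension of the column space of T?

4

Row reduce to echelon form.
R2 ← R2 − (3/5)·R1: [0, -26/5, -4/5, 34/5, -4/5]
R3 ← R3 + R1: [0, 2, 6, -2, 0]
R4 ← R4 − (4/5)·R1: [0, -18/5, -52/5, 27/5, -37/5]
R5 ← R5 + (2)·R1: [0, 0, -4, 2, -10]
R3 ← R3 + (5/13)·R2: [0, 0, 74/13, 8/13, -4/13]
R4 ← R4 − (9/13)·R2: [0, 0, -128/13, 9/13, -89/13]
R4 ← R4 + (64/37)·R3: [0, 0, 0, 65/37, -273/37]
R5 ← R5 + (26/37)·R3: [0, 0, 0, 90/37, -378/37]
R5 ← R5 − (18/13)·R4: [0, 0, 0, 0, 0]
Echelon form has 4 nonzero rows, so rank(T) = 4.
The column space has dimension equal to the rank: 4.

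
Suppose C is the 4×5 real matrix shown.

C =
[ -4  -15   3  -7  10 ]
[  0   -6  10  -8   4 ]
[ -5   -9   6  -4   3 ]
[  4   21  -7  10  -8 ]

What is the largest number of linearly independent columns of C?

Row reduce to echelon form.
R3 ← R3 − (5/4)·R1: [0, 39/4, 9/4, 19/4, -19/2]
R4 ← R4 + R1: [0, 6, -4, 3, 2]
R3 ← R3 + (13/8)·R2: [0, 0, 37/2, -33/4, -3]
R4 ← R4 + R2: [0, 0, 6, -5, 6]
R4 ← R4 − (12/37)·R3: [0, 0, 0, -86/37, 258/37]
Echelon form has 4 nonzero rows, so rank(C) = 4.
The rank gives the maximum number of linearly independent columns: 4.

4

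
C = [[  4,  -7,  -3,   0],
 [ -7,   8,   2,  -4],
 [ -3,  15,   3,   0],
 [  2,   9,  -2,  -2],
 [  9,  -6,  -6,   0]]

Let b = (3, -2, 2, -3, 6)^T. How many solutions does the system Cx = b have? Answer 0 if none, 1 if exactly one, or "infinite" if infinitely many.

0

Row reduce the augmented matrix [C | b].
R2 ← R2 + (7/4)·R1: [0, -17/4, -13/4, -4, 13/4]
R3 ← R3 + (3/4)·R1: [0, 39/4, 3/4, 0, 17/4]
R4 ← R4 − (1/2)·R1: [0, 25/2, -1/2, -2, -9/2]
R5 ← R5 − (9/4)·R1: [0, 39/4, 3/4, 0, -3/4]
R3 ← R3 + (39/17)·R2: [0, 0, -114/17, -156/17, 199/17]
R4 ← R4 + (50/17)·R2: [0, 0, -171/17, -234/17, 86/17]
R5 ← R5 + (39/17)·R2: [0, 0, -114/17, -156/17, 114/17]
R4 ← R4 − (3/2)·R3: [0, 0, 0, 0, -25/2]
R5 ← R5 − R3: [0, 0, 0, 0, -5]
R5 ← R5 − (2/5)·R4: [0, 0, 0, 0, 0]
The echelon form has 4 nonzero rows; the last pivot sits in the augmented column, so rank(C) = 3 but rank([C|b]) = 4.
Since the ranks differ, the system is inconsistent.
It has no solutions.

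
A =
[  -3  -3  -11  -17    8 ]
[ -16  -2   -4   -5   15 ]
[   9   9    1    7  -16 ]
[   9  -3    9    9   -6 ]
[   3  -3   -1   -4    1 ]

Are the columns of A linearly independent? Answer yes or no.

Row reduce A to echelon form.
R2 ← R2 − (16/3)·R1: [0, 14, 164/3, 257/3, -83/3]
R3 ← R3 + (3)·R1: [0, 0, -32, -44, 8]
R4 ← R4 + (3)·R1: [0, -12, -24, -42, 18]
R5 ← R5 + R1: [0, -6, -12, -21, 9]
R4 ← R4 + (6/7)·R2: [0, 0, 160/7, 220/7, -40/7]
R5 ← R5 + (3/7)·R2: [0, 0, 80/7, 110/7, -20/7]
R4 ← R4 + (5/7)·R3: [0, 0, 0, 0, 0]
R5 ← R5 + (5/14)·R3: [0, 0, 0, 0, 0]
3 pivots among 5 columns.
Only 3 < 5 pivot columns, so the columns are linearly dependent.

no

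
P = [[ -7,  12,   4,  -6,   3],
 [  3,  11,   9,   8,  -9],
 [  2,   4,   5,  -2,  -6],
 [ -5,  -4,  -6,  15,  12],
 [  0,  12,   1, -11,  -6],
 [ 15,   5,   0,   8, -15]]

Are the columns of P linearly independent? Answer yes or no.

yes

Row reduce P to echelon form.
R2 ← R2 + (3/7)·R1: [0, 113/7, 75/7, 38/7, -54/7]
R3 ← R3 + (2/7)·R1: [0, 52/7, 43/7, -26/7, -36/7]
R4 ← R4 − (5/7)·R1: [0, -88/7, -62/7, 135/7, 69/7]
R6 ← R6 + (15/7)·R1: [0, 215/7, 60/7, -34/7, -60/7]
R3 ← R3 − (52/113)·R2: [0, 0, 137/113, -702/113, -180/113]
R4 ← R4 + (88/113)·R2: [0, 0, -58/113, 2657/113, 435/113]
R5 ← R5 − (84/113)·R2: [0, 0, -787/113, -1699/113, -30/113]
R6 ← R6 − (215/113)·R2: [0, 0, -1335/113, -1716/113, 690/113]
R4 ← R4 + (58/137)·R3: [0, 0, 0, 2861/137, 435/137]
R5 ← R5 + (787/137)·R3: [0, 0, 0, -6949/137, -1290/137]
R6 ← R6 + (1335/137)·R3: [0, 0, 0, -10374/137, -1290/137]
R5 ← R5 + (6949/2861)·R4: [0, 0, 0, 0, -4875/2861]
R6 ← R6 + (10374/2861)·R4: [0, 0, 0, 0, 6000/2861]
R6 ← R6 + (16/13)·R5: [0, 0, 0, 0, 0]
5 pivots among 5 columns.
Every column is a pivot column, so the columns are linearly independent.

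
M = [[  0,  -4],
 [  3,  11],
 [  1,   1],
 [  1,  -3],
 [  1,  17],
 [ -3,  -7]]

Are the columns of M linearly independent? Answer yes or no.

yes

Row reduce M to echelon form.
Swap R1 ↔ R2
R3 ← R3 − (1/3)·R1: [0, -8/3]
R4 ← R4 − (1/3)·R1: [0, -20/3]
R5 ← R5 − (1/3)·R1: [0, 40/3]
R6 ← R6 + R1: [0, 4]
R3 ← R3 − (2/3)·R2: [0, 0]
R4 ← R4 − (5/3)·R2: [0, 0]
R5 ← R5 + (10/3)·R2: [0, 0]
R6 ← R6 + R2: [0, 0]
2 pivots among 2 columns.
Every column is a pivot column, so the columns are linearly independent.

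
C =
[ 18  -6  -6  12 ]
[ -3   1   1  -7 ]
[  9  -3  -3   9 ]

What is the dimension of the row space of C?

2

Row reduce to echelon form.
R2 ← R2 + (1/6)·R1: [0, 0, 0, -5]
R3 ← R3 − (1/2)·R1: [0, 0, 0, 3]
R3 ← R3 + (3/5)·R2: [0, 0, 0, 0]
Echelon form has 2 nonzero rows, so rank(C) = 2.
The row space has dimension equal to the rank: 2.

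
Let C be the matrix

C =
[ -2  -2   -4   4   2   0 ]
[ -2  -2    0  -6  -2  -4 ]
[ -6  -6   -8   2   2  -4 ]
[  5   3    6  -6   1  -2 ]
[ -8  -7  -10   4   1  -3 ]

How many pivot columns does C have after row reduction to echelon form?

3

Row reduce to echelon form.
R2 ← R2 − R1: [0, 0, 4, -10, -4, -4]
R3 ← R3 − (3)·R1: [0, 0, 4, -10, -4, -4]
R4 ← R4 + (5/2)·R1: [0, -2, -4, 4, 6, -2]
R5 ← R5 − (4)·R1: [0, 1, 6, -12, -7, -3]
Swap R2 ↔ R4
R5 ← R5 + (1/2)·R2: [0, 0, 4, -10, -4, -4]
R4 ← R4 − R3: [0, 0, 0, 0, 0, 0]
R5 ← R5 − R3: [0, 0, 0, 0, 0, 0]
Echelon form has 3 nonzero rows, so rank(C) = 3.
Each nonzero row contributes one pivot column: 3 pivot columns.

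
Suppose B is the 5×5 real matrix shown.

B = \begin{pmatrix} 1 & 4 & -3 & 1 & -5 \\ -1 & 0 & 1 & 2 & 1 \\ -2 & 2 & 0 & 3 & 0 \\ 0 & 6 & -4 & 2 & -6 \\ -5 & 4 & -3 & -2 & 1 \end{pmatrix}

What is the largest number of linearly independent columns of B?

Row reduce to echelon form.
R2 ← R2 + R1: [0, 4, -2, 3, -4]
R3 ← R3 + (2)·R1: [0, 10, -6, 5, -10]
R5 ← R5 + (5)·R1: [0, 24, -18, 3, -24]
R3 ← R3 − (5/2)·R2: [0, 0, -1, -5/2, 0]
R4 ← R4 − (3/2)·R2: [0, 0, -1, -5/2, 0]
R5 ← R5 − (6)·R2: [0, 0, -6, -15, 0]
R4 ← R4 − R3: [0, 0, 0, 0, 0]
R5 ← R5 − (6)·R3: [0, 0, 0, 0, 0]
Echelon form has 3 nonzero rows, so rank(B) = 3.
The rank gives the maximum number of linearly independent columns: 3.

3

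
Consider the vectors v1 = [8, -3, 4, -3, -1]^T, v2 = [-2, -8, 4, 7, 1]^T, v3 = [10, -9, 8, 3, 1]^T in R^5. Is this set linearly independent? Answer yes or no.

Form the matrix with these vectors as rows and row reduce.
R2 ← R2 + (1/4)·R1: [0, -35/4, 5, 25/4, 3/4]
R3 ← R3 − (5/4)·R1: [0, -21/4, 3, 27/4, 9/4]
R3 ← R3 − (3/5)·R2: [0, 0, 0, 3, 9/5]
3 nonzero rows, so the 3 vectors span a space of dimension 3.
Since 3 = 3, the vectors are linearly independent.

yes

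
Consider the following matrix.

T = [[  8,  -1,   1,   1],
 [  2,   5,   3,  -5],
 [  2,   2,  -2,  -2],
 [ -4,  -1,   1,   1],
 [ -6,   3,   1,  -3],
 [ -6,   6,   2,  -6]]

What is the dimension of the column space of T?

Row reduce to echelon form.
R2 ← R2 − (1/4)·R1: [0, 21/4, 11/4, -21/4]
R3 ← R3 − (1/4)·R1: [0, 9/4, -9/4, -9/4]
R4 ← R4 + (1/2)·R1: [0, -3/2, 3/2, 3/2]
R5 ← R5 + (3/4)·R1: [0, 9/4, 7/4, -9/4]
R6 ← R6 + (3/4)·R1: [0, 21/4, 11/4, -21/4]
R3 ← R3 − (3/7)·R2: [0, 0, -24/7, 0]
R4 ← R4 + (2/7)·R2: [0, 0, 16/7, 0]
R5 ← R5 − (3/7)·R2: [0, 0, 4/7, 0]
R6 ← R6 − R2: [0, 0, 0, 0]
R4 ← R4 + (2/3)·R3: [0, 0, 0, 0]
R5 ← R5 + (1/6)·R3: [0, 0, 0, 0]
Echelon form has 3 nonzero rows, so rank(T) = 3.
The column space has dimension equal to the rank: 3.

3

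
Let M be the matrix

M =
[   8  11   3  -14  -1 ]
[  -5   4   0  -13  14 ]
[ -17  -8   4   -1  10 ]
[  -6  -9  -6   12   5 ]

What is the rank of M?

Row reduce to echelon form.
R2 ← R2 + (5/8)·R1: [0, 87/8, 15/8, -87/4, 107/8]
R3 ← R3 + (17/8)·R1: [0, 123/8, 83/8, -123/4, 63/8]
R4 ← R4 + (3/4)·R1: [0, -3/4, -15/4, 3/2, 17/4]
R3 ← R3 − (41/29)·R2: [0, 0, 224/29, 0, -320/29]
R4 ← R4 + (2/29)·R2: [0, 0, -105/29, 0, 150/29]
R4 ← R4 + (15/32)·R3: [0, 0, 0, 0, 0]
Echelon form has 3 nonzero rows, so rank(M) = 3.

3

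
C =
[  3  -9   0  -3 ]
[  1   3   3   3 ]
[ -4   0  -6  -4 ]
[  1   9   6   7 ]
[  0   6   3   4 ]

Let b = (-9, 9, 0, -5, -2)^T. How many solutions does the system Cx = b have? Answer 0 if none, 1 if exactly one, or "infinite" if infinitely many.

0

Row reduce the augmented matrix [C | b].
R2 ← R2 − (1/3)·R1: [0, 6, 3, 4, 12]
R3 ← R3 + (4/3)·R1: [0, -12, -6, -8, -12]
R4 ← R4 − (1/3)·R1: [0, 12, 6, 8, -2]
R3 ← R3 + (2)·R2: [0, 0, 0, 0, 12]
R4 ← R4 − (2)·R2: [0, 0, 0, 0, -26]
R5 ← R5 − R2: [0, 0, 0, 0, -14]
R4 ← R4 + (13/6)·R3: [0, 0, 0, 0, 0]
R5 ← R5 + (7/6)·R3: [0, 0, 0, 0, 0]
The echelon form has 3 nonzero rows; the last pivot sits in the augmented column, so rank(C) = 2 but rank([C|b]) = 3.
Since the ranks differ, the system is inconsistent.
It has no solutions.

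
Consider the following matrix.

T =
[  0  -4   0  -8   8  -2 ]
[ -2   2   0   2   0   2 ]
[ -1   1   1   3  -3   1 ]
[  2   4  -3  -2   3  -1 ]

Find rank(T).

Row reduce to echelon form.
Swap R1 ↔ R2
R3 ← R3 − (1/2)·R1: [0, 0, 1, 2, -3, 0]
R4 ← R4 + R1: [0, 6, -3, 0, 3, 1]
R4 ← R4 + (3/2)·R2: [0, 0, -3, -12, 15, -2]
R4 ← R4 + (3)·R3: [0, 0, 0, -6, 6, -2]
Echelon form has 4 nonzero rows, so rank(T) = 4.

4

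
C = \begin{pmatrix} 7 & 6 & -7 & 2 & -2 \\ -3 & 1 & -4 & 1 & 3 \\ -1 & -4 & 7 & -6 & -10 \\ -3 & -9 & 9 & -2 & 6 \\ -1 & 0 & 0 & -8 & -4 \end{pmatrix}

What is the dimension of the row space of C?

5

Row reduce to echelon form.
R2 ← R2 + (3/7)·R1: [0, 25/7, -7, 13/7, 15/7]
R3 ← R3 + (1/7)·R1: [0, -22/7, 6, -40/7, -72/7]
R4 ← R4 + (3/7)·R1: [0, -45/7, 6, -8/7, 36/7]
R5 ← R5 + (1/7)·R1: [0, 6/7, -1, -54/7, -30/7]
R3 ← R3 + (22/25)·R2: [0, 0, -4/25, -102/25, -42/5]
R4 ← R4 + (9/5)·R2: [0, 0, -33/5, 11/5, 9]
R5 ← R5 − (6/25)·R2: [0, 0, 17/25, -204/25, -24/5]
R4 ← R4 − (165/4)·R3: [0, 0, 0, 341/2, 711/2]
R5 ← R5 + (17/4)·R3: [0, 0, 0, -51/2, -81/2]
R5 ← R5 + (51/341)·R4: [0, 0, 0, 0, 4320/341]
Echelon form has 5 nonzero rows, so rank(C) = 5.
The row space has dimension equal to the rank: 5.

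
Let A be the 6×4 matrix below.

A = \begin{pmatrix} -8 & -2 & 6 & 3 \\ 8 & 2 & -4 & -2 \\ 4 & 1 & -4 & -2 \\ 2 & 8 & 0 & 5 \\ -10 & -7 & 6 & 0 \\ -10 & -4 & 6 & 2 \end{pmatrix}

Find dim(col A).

3

Row reduce to echelon form.
R2 ← R2 + R1: [0, 0, 2, 1]
R3 ← R3 + (1/2)·R1: [0, 0, -1, -1/2]
R4 ← R4 + (1/4)·R1: [0, 15/2, 3/2, 23/4]
R5 ← R5 − (5/4)·R1: [0, -9/2, -3/2, -15/4]
R6 ← R6 − (5/4)·R1: [0, -3/2, -3/2, -7/4]
Swap R2 ↔ R4
R5 ← R5 + (3/5)·R2: [0, 0, -3/5, -3/10]
R6 ← R6 + (1/5)·R2: [0, 0, -6/5, -3/5]
R4 ← R4 + (2)·R3: [0, 0, 0, 0]
R5 ← R5 − (3/5)·R3: [0, 0, 0, 0]
R6 ← R6 − (6/5)·R3: [0, 0, 0, 0]
Echelon form has 3 nonzero rows, so rank(A) = 3.
The column space has dimension equal to the rank: 3.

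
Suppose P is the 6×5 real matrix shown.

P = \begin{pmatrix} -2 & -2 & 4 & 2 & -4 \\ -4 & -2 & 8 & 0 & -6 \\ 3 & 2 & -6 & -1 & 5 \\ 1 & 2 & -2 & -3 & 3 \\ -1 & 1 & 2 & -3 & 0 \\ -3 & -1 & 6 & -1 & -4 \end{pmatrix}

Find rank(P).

Row reduce to echelon form.
R2 ← R2 − (2)·R1: [0, 2, 0, -4, 2]
R3 ← R3 + (3/2)·R1: [0, -1, 0, 2, -1]
R4 ← R4 + (1/2)·R1: [0, 1, 0, -2, 1]
R5 ← R5 − (1/2)·R1: [0, 2, 0, -4, 2]
R6 ← R6 − (3/2)·R1: [0, 2, 0, -4, 2]
R3 ← R3 + (1/2)·R2: [0, 0, 0, 0, 0]
R4 ← R4 − (1/2)·R2: [0, 0, 0, 0, 0]
R5 ← R5 − R2: [0, 0, 0, 0, 0]
R6 ← R6 − R2: [0, 0, 0, 0, 0]
Echelon form has 2 nonzero rows, so rank(P) = 2.

2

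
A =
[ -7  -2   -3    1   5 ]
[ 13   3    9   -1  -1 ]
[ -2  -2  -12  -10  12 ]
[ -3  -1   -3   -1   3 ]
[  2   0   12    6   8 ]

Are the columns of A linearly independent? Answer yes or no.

Row reduce A to echelon form.
R2 ← R2 + (13/7)·R1: [0, -5/7, 24/7, 6/7, 58/7]
R3 ← R3 − (2/7)·R1: [0, -10/7, -78/7, -72/7, 74/7]
R4 ← R4 − (3/7)·R1: [0, -1/7, -12/7, -10/7, 6/7]
R5 ← R5 + (2/7)·R1: [0, -4/7, 78/7, 44/7, 66/7]
R3 ← R3 − (2)·R2: [0, 0, -18, -12, -6]
R4 ← R4 − (1/5)·R2: [0, 0, -12/5, -8/5, -4/5]
R5 ← R5 − (4/5)·R2: [0, 0, 42/5, 28/5, 14/5]
R4 ← R4 − (2/15)·R3: [0, 0, 0, 0, 0]
R5 ← R5 + (7/15)·R3: [0, 0, 0, 0, 0]
3 pivots among 5 columns.
Only 3 < 5 pivot columns, so the columns are linearly dependent.

no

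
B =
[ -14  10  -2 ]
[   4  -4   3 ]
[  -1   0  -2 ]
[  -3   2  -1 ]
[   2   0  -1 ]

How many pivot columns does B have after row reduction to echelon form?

3

Row reduce to echelon form.
R2 ← R2 + (2/7)·R1: [0, -8/7, 17/7]
R3 ← R3 − (1/14)·R1: [0, -5/7, -13/7]
R4 ← R4 − (3/14)·R1: [0, -1/7, -4/7]
R5 ← R5 + (1/7)·R1: [0, 10/7, -9/7]
R3 ← R3 − (5/8)·R2: [0, 0, -27/8]
R4 ← R4 − (1/8)·R2: [0, 0, -7/8]
R5 ← R5 + (5/4)·R2: [0, 0, 7/4]
R4 ← R4 − (7/27)·R3: [0, 0, 0]
R5 ← R5 + (14/27)·R3: [0, 0, 0]
Echelon form has 3 nonzero rows, so rank(B) = 3.
Each nonzero row contributes one pivot column: 3 pivot columns.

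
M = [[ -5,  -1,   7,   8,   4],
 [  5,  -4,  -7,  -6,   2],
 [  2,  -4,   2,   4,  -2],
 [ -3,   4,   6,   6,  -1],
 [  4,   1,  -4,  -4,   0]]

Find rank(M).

Row reduce to echelon form.
R2 ← R2 + R1: [0, -5, 0, 2, 6]
R3 ← R3 + (2/5)·R1: [0, -22/5, 24/5, 36/5, -2/5]
R4 ← R4 − (3/5)·R1: [0, 23/5, 9/5, 6/5, -17/5]
R5 ← R5 + (4/5)·R1: [0, 1/5, 8/5, 12/5, 16/5]
R3 ← R3 − (22/25)·R2: [0, 0, 24/5, 136/25, -142/25]
R4 ← R4 + (23/25)·R2: [0, 0, 9/5, 76/25, 53/25]
R5 ← R5 + (1/25)·R2: [0, 0, 8/5, 62/25, 86/25]
R4 ← R4 − (3/8)·R3: [0, 0, 0, 1, 17/4]
R5 ← R5 − (1/3)·R3: [0, 0, 0, 2/3, 16/3]
R5 ← R5 − (2/3)·R4: [0, 0, 0, 0, 5/2]
Echelon form has 5 nonzero rows, so rank(M) = 5.

5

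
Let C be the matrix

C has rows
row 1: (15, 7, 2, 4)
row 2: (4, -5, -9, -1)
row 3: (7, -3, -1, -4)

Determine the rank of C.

3

Row reduce to echelon form.
R2 ← R2 − (4/15)·R1: [0, -103/15, -143/15, -31/15]
R3 ← R3 − (7/15)·R1: [0, -94/15, -29/15, -88/15]
R3 ← R3 − (94/103)·R2: [0, 0, 697/103, -410/103]
Echelon form has 3 nonzero rows, so rank(C) = 3.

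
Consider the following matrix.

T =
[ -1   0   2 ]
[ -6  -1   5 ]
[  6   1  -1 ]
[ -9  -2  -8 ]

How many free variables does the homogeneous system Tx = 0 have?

Row reduce to echelon form.
R2 ← R2 − (6)·R1: [0, -1, -7]
R3 ← R3 + (6)·R1: [0, 1, 11]
R4 ← R4 − (9)·R1: [0, -2, -26]
R3 ← R3 + R2: [0, 0, 4]
R4 ← R4 − (2)·R2: [0, 0, -12]
R4 ← R4 + (3)·R3: [0, 0, 0]
3 nonzero rows, so rank(T) = 3.
T has 3 columns; by rank–nullity, nullity = 3 − 3 = 0.

0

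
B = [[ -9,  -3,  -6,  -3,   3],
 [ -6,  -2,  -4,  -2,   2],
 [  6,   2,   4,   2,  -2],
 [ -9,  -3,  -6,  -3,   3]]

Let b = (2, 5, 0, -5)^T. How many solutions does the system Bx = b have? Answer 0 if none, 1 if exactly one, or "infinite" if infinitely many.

Row reduce the augmented matrix [B | b].
R2 ← R2 − (2/3)·R1: [0, 0, 0, 0, 0, 11/3]
R3 ← R3 + (2/3)·R1: [0, 0, 0, 0, 0, 4/3]
R4 ← R4 − R1: [0, 0, 0, 0, 0, -7]
R3 ← R3 − (4/11)·R2: [0, 0, 0, 0, 0, 0]
R4 ← R4 + (21/11)·R2: [0, 0, 0, 0, 0, 0]
The echelon form has 2 nonzero rows; the last pivot sits in the augmented column, so rank(B) = 1 but rank([B|b]) = 2.
Since the ranks differ, the system is inconsistent.
It has no solutions.

0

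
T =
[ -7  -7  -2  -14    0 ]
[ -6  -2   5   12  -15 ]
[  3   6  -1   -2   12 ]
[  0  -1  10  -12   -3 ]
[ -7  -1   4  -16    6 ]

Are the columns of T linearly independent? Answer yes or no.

Row reduce T to echelon form.
R2 ← R2 − (6/7)·R1: [0, 4, 47/7, 24, -15]
R3 ← R3 + (3/7)·R1: [0, 3, -13/7, -8, 12]
R5 ← R5 − R1: [0, 6, 6, -2, 6]
R3 ← R3 − (3/4)·R2: [0, 0, -193/28, -26, 93/4]
R4 ← R4 + (1/4)·R2: [0, 0, 327/28, -6, -27/4]
R5 ← R5 − (3/2)·R2: [0, 0, -57/14, -38, 57/2]
R4 ← R4 + (327/193)·R3: [0, 0, 0, -9660/193, 6300/193]
R5 ← R5 − (114/193)·R3: [0, 0, 0, -4370/193, 2850/193]
R5 ← R5 − (19/42)·R4: [0, 0, 0, 0, 0]
4 pivots among 5 columns.
Only 4 < 5 pivot columns, so the columns are linearly dependent.

no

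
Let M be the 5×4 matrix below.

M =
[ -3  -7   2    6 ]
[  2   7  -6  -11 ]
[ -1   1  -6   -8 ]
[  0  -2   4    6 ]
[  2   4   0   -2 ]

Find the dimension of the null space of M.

Row reduce to echelon form.
R2 ← R2 + (2/3)·R1: [0, 7/3, -14/3, -7]
R3 ← R3 − (1/3)·R1: [0, 10/3, -20/3, -10]
R5 ← R5 + (2/3)·R1: [0, -2/3, 4/3, 2]
R3 ← R3 − (10/7)·R2: [0, 0, 0, 0]
R4 ← R4 + (6/7)·R2: [0, 0, 0, 0]
R5 ← R5 + (2/7)·R2: [0, 0, 0, 0]
2 nonzero rows, so rank(M) = 2.
M has 4 columns; by rank–nullity, nullity = 4 − 2 = 2.

2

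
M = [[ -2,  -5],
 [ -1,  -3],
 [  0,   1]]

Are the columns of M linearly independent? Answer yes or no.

Row reduce M to echelon form.
R2 ← R2 − (1/2)·R1: [0, -1/2]
R3 ← R3 + (2)·R2: [0, 0]
2 pivots among 2 columns.
Every column is a pivot column, so the columns are linearly independent.

yes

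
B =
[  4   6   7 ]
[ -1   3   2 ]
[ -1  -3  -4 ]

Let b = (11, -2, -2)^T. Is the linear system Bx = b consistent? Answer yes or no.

yes

Row reduce the augmented matrix [B | b].
R2 ← R2 + (1/4)·R1: [0, 9/2, 15/4, 3/4]
R3 ← R3 + (1/4)·R1: [0, -3/2, -9/4, 3/4]
R3 ← R3 + (1/3)·R2: [0, 0, -1, 1]
The echelon form has 3 nonzero rows, and every pivot lies in the first 3 columns, so rank(B) = rank([B|b]) = 3.
The system is consistent.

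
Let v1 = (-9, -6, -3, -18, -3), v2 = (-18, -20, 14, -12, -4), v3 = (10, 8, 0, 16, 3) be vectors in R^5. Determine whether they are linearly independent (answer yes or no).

Form the matrix with these vectors as rows and row reduce.
R2 ← R2 − (2)·R1: [0, -8, 20, 24, 2]
R3 ← R3 + (10/9)·R1: [0, 4/3, -10/3, -4, -1/3]
R3 ← R3 + (1/6)·R2: [0, 0, 0, 0, 0]
2 nonzero rows, so the 3 vectors span a space of dimension 2.
Since 2 < 3, the vectors are linearly dependent.

no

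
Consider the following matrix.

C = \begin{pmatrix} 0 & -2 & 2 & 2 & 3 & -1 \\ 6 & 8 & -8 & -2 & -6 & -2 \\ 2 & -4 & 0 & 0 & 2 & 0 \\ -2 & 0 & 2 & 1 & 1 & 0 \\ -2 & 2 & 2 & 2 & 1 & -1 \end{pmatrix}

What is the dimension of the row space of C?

Row reduce to echelon form.
Swap R1 ↔ R2
R3 ← R3 − (1/3)·R1: [0, -20/3, 8/3, 2/3, 4, 2/3]
R4 ← R4 + (1/3)·R1: [0, 8/3, -2/3, 1/3, -1, -2/3]
R5 ← R5 + (1/3)·R1: [0, 14/3, -2/3, 4/3, -1, -5/3]
R3 ← R3 − (10/3)·R2: [0, 0, -4, -6, -6, 4]
R4 ← R4 + (4/3)·R2: [0, 0, 2, 3, 3, -2]
R5 ← R5 + (7/3)·R2: [0, 0, 4, 6, 6, -4]
R4 ← R4 + (1/2)·R3: [0, 0, 0, 0, 0, 0]
R5 ← R5 + R3: [0, 0, 0, 0, 0, 0]
Echelon form has 3 nonzero rows, so rank(C) = 3.
The row space has dimension equal to the rank: 3.

3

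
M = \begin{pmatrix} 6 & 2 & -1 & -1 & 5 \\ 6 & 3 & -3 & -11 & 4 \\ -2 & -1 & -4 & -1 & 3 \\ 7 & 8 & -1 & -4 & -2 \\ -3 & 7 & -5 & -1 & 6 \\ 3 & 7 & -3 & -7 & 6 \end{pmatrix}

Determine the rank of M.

5

Row reduce to echelon form.
R2 ← R2 − R1: [0, 1, -2, -10, -1]
R3 ← R3 + (1/3)·R1: [0, -1/3, -13/3, -4/3, 14/3]
R4 ← R4 − (7/6)·R1: [0, 17/3, 1/6, -17/6, -47/6]
R5 ← R5 + (1/2)·R1: [0, 8, -11/2, -3/2, 17/2]
R6 ← R6 − (1/2)·R1: [0, 6, -5/2, -13/2, 7/2]
R3 ← R3 + (1/3)·R2: [0, 0, -5, -14/3, 13/3]
R4 ← R4 − (17/3)·R2: [0, 0, 23/2, 323/6, -13/6]
R5 ← R5 − (8)·R2: [0, 0, 21/2, 157/2, 33/2]
R6 ← R6 − (6)·R2: [0, 0, 19/2, 107/2, 19/2]
R4 ← R4 + (23/10)·R3: [0, 0, 0, 431/10, 39/5]
R5 ← R5 + (21/10)·R3: [0, 0, 0, 687/10, 128/5]
R6 ← R6 + (19/10)·R3: [0, 0, 0, 1339/30, 266/15]
R5 ← R5 − (687/431)·R4: [0, 0, 0, 0, 5675/431]
R6 ← R6 − (1339/1293)·R4: [0, 0, 0, 0, 12485/1293]
R6 ← R6 − (11/15)·R5: [0, 0, 0, 0, 0]
Echelon form has 5 nonzero rows, so rank(M) = 5.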